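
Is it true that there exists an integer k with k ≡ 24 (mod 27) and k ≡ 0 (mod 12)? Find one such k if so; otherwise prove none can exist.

gcd(27, 12) = 3. A simultaneous solution exists iff 24 ≡ 0 (mod 3); here 24 mod 3 = 0 = 0 mod 3, so it does.
The smallest candidate k = 24 works directly: 24 ≡ 0 (mod 12).
Indeed 24 ≡ 24 (mod 27) and 24 ≡ 0 (mod 12).

k = 24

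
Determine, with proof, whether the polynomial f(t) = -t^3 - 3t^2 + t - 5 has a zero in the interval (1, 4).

f(1) = -8 and f(4) = -113, both negative, so a sign-change argument is unavailable; we show f keeps this sign on the whole interval.
Substitute t = 1 + u, where 0 < u < 3 on the interval. Expanding, f(1 + u) = -u^3 - 6u^2 - 8u - 8.
The nonzero coefficients here are all negative, so for u > 0 every term is negative (or zero), and the constant term -8 is strictly negative.
Therefore f(t) < 0 throughout (1, 4), and f has no zero there.

No such root exists.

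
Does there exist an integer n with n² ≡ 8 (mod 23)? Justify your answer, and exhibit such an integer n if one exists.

n = 10

Take n = 10. Then 10² = 100 = 4·23 + 8, so 10² ≡ 8 (mod 23).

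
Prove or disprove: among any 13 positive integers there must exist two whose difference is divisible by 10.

True.

Each integer lies in one of the 10 residue classes modulo 10.
Since 13 > 10, two of the 13 integers must share a residue class by the pigeonhole principle; call them a and b.
Equal remainders mean a − b ≡ 0 (mod 10), so 10 divides their difference.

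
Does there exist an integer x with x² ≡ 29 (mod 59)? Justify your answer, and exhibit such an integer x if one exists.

x = 41

Take x = 41. Then 41² = 1681 = 28·59 + 29, so 41² ≡ 29 (mod 59).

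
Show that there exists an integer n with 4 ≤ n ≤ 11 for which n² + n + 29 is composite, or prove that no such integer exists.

At n = 4: 4² + 4 + 29 = 49 = 7·7, which is composite.

n = 4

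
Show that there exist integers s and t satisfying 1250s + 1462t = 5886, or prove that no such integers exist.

s = 586, t = -497

gcd(1250, 1462) = 2, and 2 divides 5886, so integer solutions exist.
Dividing through by 2 reduces the equation to 625s + 731t = 2943.
Dividing repeatedly: 731 = 1·625 + 106, 625 = 5·106 + 95, 106 = 1·95 + 11, 95 = 8·11 + 7, 11 = 1·7 + 4, 7 = 1·4 + 3, 4 = 1·3 + 1, 3 = 3·1 + 0.
Working back up the chain: 1 = 4 − 1·3 = 4 − (7 − 1·4) = −7 + 2·4 = −7 + 2·(11 − 1·7) = 2·11 − 3·7 = 2·11 − 3·(95 − 8·11) = −3·95 + 26·11 = −3·95 + 26·(106 − 1·95) = 26·106 − 29·95 = 26·106 − 29·(625 − 5·106) = −29·625 + 171·106 = −29·625 + 171·(731 − 1·625) = 171·731 − 200·625. So 625·(-200) + 731·171 = 1.
Scaling by 2943 gives the particular solution (s, t) = (-588600, 503253).
Adding 806·731 to s and subtracting 806·625 from t gives the tidier solution (586, -497).
Check: 1250·586 + 1462·(-497) = 732500 − 726614 = 5886. ✓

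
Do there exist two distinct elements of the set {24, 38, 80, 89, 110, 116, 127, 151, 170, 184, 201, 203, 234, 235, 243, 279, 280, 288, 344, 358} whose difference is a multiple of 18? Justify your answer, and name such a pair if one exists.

The pair (38, 110) works.

38 mod 18 = 2 and 110 mod 18 = 2, so 110 − 38 = 72 = 4·18.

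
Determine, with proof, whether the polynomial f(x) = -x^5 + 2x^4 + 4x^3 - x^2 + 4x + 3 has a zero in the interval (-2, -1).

Yes, f has a root in the interval.

f(-2) = 23 and f(-1) = -3, which have opposite signs.
As a polynomial, f is continuous on every closed interval.
By the Intermediate Value Theorem, f takes the value 0 somewhere in the open interval.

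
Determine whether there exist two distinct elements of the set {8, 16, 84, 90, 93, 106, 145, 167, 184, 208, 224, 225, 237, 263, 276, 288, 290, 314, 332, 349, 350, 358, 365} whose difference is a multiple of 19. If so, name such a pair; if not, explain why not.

Yes: 8 and 84.

Both 8 and 84 leave remainder 8 on division by 19; their difference 76 = 4·19 is a multiple of 19.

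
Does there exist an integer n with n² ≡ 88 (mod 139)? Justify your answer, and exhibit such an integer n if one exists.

There is no such integer.

Apply Euler's criterion with the prime 139: 88 is a quadratic residue iff 88^69 ≡ 1 (mod 139), and a non-residue iff it is ≡ −1.
Squaring successively (mod 139): 88^2 = 7744 ≡ 99; 88^4 ≡ 99² = 9801 ≡ 71; 88^8 ≡ 71² = 5041 ≡ 37; 88^16 ≡ 37² = 1369 ≡ 118; 88^32 ≡ 118² = 13924 ≡ 24; 88^64 ≡ 24² = 576 ≡ 20.
Since 69 = 64 + 4 + 1, 88^69 ≡ 20 · 71 · 88; multiplying out mod 139: 20·71 = 1420 ≡ 30, then 30·88 = 2640 ≡ 138. Thus 88^69 ≡ 138 ≡ −1 (mod 139).
The value −1 means 88 is a non-residue modulo 139, so n² ≡ 88 (mod 139) is impossible.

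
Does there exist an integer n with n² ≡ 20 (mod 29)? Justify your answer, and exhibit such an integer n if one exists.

n = 22 works: 22² = 484, and 484 − 20 = 464 = 16·29.

n = 22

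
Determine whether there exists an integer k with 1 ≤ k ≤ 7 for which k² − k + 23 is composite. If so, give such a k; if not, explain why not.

At k = 2: 2² − 2 + 23 = 25 = 5·5, which is composite.

k = 2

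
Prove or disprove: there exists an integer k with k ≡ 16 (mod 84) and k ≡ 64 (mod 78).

gcd(84, 78) = 6. A simultaneous solution exists iff 16 ≡ 64 (mod 6); here 16 mod 6 = 4 = 64 mod 6, so it does.
Put k = 16 + 84t, so we need 84t ≡ 48 (mod 78), equivalently (divide by 6) 14t ≡ 8 (mod 13).
14 ≡ 1 (mod 13), so this reads 1t ≡ 8 (mod 13). So t ≡ 8 (mod 13).
Then k = 16 + 84·8 = 688.
Check: 688 mod 84 = 16, 688 mod 78 = 64. ✓

k = 688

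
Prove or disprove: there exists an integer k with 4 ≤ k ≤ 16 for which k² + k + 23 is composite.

k = 11

At k = 11: 11² + 11 + 23 = 155 = 5·31, which is composite.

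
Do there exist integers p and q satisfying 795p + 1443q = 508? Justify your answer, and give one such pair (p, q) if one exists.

No, no such integers exist.

gcd(795, 1443) = 3, so every integer of the form 795p + 1443q is a multiple of 3.
However 508 leaves remainder 1 on division by 3.
Hence no integers p, q satisfy the equation.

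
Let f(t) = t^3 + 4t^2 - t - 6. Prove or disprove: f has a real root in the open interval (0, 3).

f(0) = -6 and f(3) = 54, which have opposite signs.
f is continuous everywhere (it is a polynomial), in particular on [0, 3].
By the Intermediate Value Theorem f must vanish at some point of (0, 3).

Yes, f has a root in the interval.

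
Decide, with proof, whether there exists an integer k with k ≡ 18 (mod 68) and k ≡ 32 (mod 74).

gcd(68, 74) = 2. A simultaneous solution exists iff 18 ≡ 32 (mod 2); here 18 mod 2 = 0 = 32 mod 2, so it does.
Put k = 18 + 68t, so we need 68t ≡ 14 (mod 74), equivalently (divide by 2) 34t ≡ 7 (mod 37).
To invert 34 modulo 37: 37 = 1·34 + 3, 34 = 11·3 + 1, 3 = 3·1 + 0, and unwinding, 1 = 34 − 11·3 = 34 − 11·(37 − 1·34) = −11·37 + 12·34. Thus 34⁻¹ ≡ 12 (mod 37).
Therefore t ≡ 12·7 = 84 ≡ 10 (mod 37).
Then k = 18 + 68·10 = 698.
Verify: 698 = 10·68 + 18 and 698 = 9·74 + 32. ✓

k = 698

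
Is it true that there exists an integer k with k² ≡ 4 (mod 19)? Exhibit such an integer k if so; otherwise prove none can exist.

Take k = 2. Then 2² = 4, and since 0 ≤ 4 < 19 this is already reduced: 2² ≡ 4 (mod 19).

k = 2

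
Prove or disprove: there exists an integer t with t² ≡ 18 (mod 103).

t = 11

Take t = 11. Then 11² = 121 = 1·103 + 18, so 11² ≡ 18 (mod 103).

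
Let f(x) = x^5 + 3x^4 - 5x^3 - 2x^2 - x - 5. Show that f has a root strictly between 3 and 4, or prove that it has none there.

f has no root in that interval.

f(3) = 325 and f(4) = 1431, both positive, so a sign-change argument is unavailable; we show f keeps this sign on the whole interval.
Substitute x = 3 + u, where 0 < u < 1 on the interval. Expanding, f(3 + u) = u^5 + 18u^4 + 121u^3 + 385u^2 + 581u + 325.
The nonzero coefficients here are all positive, so for u > 0 every term is positive (or zero), and the constant term 325 is strictly positive.
So f is strictly positive on (3, 4); no root exists in the interval.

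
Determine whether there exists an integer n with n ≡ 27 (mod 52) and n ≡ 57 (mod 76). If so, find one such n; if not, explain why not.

gcd(52, 76) = 4. If n ≡ 27 (mod 52) and n ≡ 57 (mod 76), then n ≡ 27 (mod 4) and n ≡ 57 (mod 4).
These are incompatible: 27 − 57 = -30 is not divisible by 4.
So no integer satisfies both congruences.

There is no such integer.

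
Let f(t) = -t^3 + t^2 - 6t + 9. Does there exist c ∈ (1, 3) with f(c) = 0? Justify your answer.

Yes, such a c exists.

f(1) = 3 and f(3) = -27, which have opposite signs.
f is continuous everywhere (it is a polynomial), in particular on [1, 3].
By the Intermediate Value Theorem, f takes the value 0 somewhere in the open interval.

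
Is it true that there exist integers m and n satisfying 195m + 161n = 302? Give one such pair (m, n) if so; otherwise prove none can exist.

195 and 161 are coprime, so 195m + 161n ranges over all of ℤ.
Euclidean algorithm: 195 = 1·161 + 34, 161 = 4·34 + 25, 34 = 1·25 + 9, 25 = 2·9 + 7, 9 = 1·7 + 2, 7 = 3·2 + 1, 2 = 2·1 + 0.
Working back up the chain: 1 = 7 − 3·2 = 7 − 3·(9 − 1·7) = −3·9 + 4·7 = −3·9 + 4·(25 − 2·9) = 4·25 − 11·9 = 4·25 − 11·(34 − 1·25) = −11·34 + 15·25 = −11·34 + 15·(161 − 4·34) = 15·161 − 71·34 = 15·161 − 71·(195 − 1·161) = −71·195 + 86·161. So 195·(-71) + 161·86 = 1.
Multiplying through by 302: m = (-71)·302 = -21442, n = 86·302 = 25972 is a solution.
Shifting by a multiple of (161, −195) keeps it a solution: m = -21442 + 134·161 = 132, n = 25972 − 134·195 = -158.
Indeed 195·132 + 161·(-158) = 25740 − 25438 = 302.

m = 132, n = -158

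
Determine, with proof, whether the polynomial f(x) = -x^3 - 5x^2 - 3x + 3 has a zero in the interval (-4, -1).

f(-4) = -1 and f(-1) = 2, which have opposite signs.
Since f is a polynomial it is continuous on [-4, -1].
By the Intermediate Value Theorem f must vanish at some point of (-4, -1).

Such a root exists.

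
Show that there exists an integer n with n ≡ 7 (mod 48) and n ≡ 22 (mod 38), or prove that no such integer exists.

No such integer exists.

Both moduli are multiples of 2 = gcd(48, 38), so any solution would satisfy n ≡ 7 and n ≡ 22 modulo 2 simultaneously.
These are incompatible: 7 − 22 = -15 is not divisible by 2.
So no integer satisfies both congruences.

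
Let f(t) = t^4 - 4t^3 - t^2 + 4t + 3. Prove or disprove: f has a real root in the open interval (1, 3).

Such a root exists.

f(1) = 3 and f(3) = -21, which have opposite signs.
f is continuous everywhere (it is a polynomial), in particular on [1, 3].
By the Intermediate Value Theorem, f takes the value 0 somewhere in the open interval.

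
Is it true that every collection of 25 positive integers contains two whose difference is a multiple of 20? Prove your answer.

There are exactly 20 possible remainders on division by 20.
With 25 integers and only 20 classes, the pigeonhole principle forces two of them, say a and b, into the same class.
Equal remainders mean a − b ≡ 0 (mod 20), so 20 divides their difference.

True.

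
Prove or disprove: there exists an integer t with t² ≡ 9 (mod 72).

t = 15

Take t = 15. Then 15² = 225 = 3·72 + 9, so 15² ≡ 9 (mod 72).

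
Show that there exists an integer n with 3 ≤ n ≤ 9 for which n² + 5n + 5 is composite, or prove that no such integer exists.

n = 5

At n = 5: 5² + 5·5 + 5 = 55 = 5·11, which is composite.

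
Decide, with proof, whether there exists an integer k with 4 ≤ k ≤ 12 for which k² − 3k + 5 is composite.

At k = 7: 7² − 3·7 + 5 = 33 = 3·11, which is composite.

k = 7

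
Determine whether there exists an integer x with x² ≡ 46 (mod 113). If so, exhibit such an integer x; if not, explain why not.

There is no such integer.

113 is prime, so by Euler's criterion 46 is a square mod 113 iff 46^((113−1)/2) = 46^56 ≡ 1 (mod 113).
Repeated squaring mod 113: 46^2 = 2116 ≡ 82; 46^4 ≡ 82² = 6724 ≡ 57; 46^8 ≡ 57² = 3249 ≡ 85; 46^16 ≡ 85² = 7225 ≡ 106; 46^32 ≡ 106² = 11236 ≡ 49.
Since 56 = 32 + 16 + 8, 46^56 ≡ 49 · 106 · 85; multiplying out mod 113: 49·106 = 5194 ≡ 109, then 109·85 = 9265 ≡ 112. Thus 46^56 ≡ 112 ≡ −1 (mod 113).
The value −1 means 46 is a non-residue modulo 113, so x² ≡ 46 (mod 113) is impossible.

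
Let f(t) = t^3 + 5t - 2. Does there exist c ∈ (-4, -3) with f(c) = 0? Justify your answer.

Evaluate at the endpoints: f(-4) = -86, f(-3) = -44 — same sign (negative).
f'(t) = 3t^2 + 5 has discriminant 0² − 4·3·5 = -60 < 0, so f' has no real roots and is positive for every real t.
Hence f is strictly increasing on ℝ, and in particular on [-4, -3]. A strictly monotone function with same-sign endpoint values stays negative on the whole interval, so f has no zero in (-4, -3).

No.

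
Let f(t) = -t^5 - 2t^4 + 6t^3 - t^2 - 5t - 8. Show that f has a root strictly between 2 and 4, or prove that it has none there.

No such root exists.

f(2) = -38 and f(4) = -1196, both negative, so a sign-change argument is unavailable; we show f keeps this sign on the whole interval.
Shift to the endpoint 2: with t = 2 + u (0 < u < 2), one computes f(2 + u) = -u^5 - 12u^4 - 50u^3 - 93u^2 - 81u - 38.
The nonzero coefficients here are all negative, so for u > 0 every term is negative (or zero), and the constant term -38 is strictly negative.
So f is strictly negative on (2, 4); no root exists in the interval.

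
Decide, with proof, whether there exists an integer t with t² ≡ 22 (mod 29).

t = 15

t = 15 works: 15² = 225, and 225 − 22 = 203 = 7·29.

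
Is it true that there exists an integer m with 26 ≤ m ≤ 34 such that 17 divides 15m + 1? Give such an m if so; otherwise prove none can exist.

m = 26

m = 26 works, since 15·26 + 1 = 391 = 23·17.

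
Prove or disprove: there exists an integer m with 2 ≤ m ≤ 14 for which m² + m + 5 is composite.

At m = 8: 8² + 8 + 5 = 77 = 7·11, which is composite.

m = 8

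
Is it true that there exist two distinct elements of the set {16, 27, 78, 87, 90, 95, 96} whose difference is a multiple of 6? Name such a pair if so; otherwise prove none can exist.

The pair (27, 87) works.

27 mod 6 = 3 and 87 mod 6 = 3, so 87 − 27 = 60 = 10·6.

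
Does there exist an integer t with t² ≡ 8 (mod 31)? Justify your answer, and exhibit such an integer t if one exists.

t = 16

Take t = 16. Then 16² = 256 = 8·31 + 8, so 16² ≡ 8 (mod 31).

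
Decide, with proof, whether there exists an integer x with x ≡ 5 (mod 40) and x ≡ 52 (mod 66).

No such integer exists.

Both moduli are multiples of 2 = gcd(40, 66), so any solution would satisfy x ≡ 5 and x ≡ 52 modulo 2 simultaneously.
These are incompatible: 5 − 52 = -47 is not divisible by 2.
So no integer satisfies both congruences.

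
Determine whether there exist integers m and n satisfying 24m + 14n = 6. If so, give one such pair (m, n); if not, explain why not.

Every value of 24m + 14n is a multiple of gcd(24, 14) = 2; since 2 ∣ 6, solutions exist.
Dividing through by 2 reduces the equation to 12m + 7n = 3.
Dividing repeatedly: 12 = 1·7 + 5, 7 = 1·5 + 2, 5 = 2·2 + 1, 2 = 2·1 + 0.
Unwinding: 1 = 5 − 2·2 = 5 − 2·(7 − 1·5) = −2·7 + 3·5 = −2·7 + 3·(12 − 1·7) = 3·12 − 5·7, i.e. 12·3 + 7·(-5) = 1.
Multiplying through by 3: m = 3·3 = 9, n = (-5)·3 = -15 is a solution.
The general solution is m = 9 + 7k, n = -15 − 12k; taking k = -1 gives the smaller pair m = 2, n = -3.
Indeed 24·2 + 14·(-3) = 48 − 42 = 6.

m = 2, n = -3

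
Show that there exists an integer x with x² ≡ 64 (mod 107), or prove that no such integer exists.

x = 8

Take x = 8. Then 8² = 64, and since 0 ≤ 64 < 107 this is already reduced: 8² ≡ 64 (mod 107).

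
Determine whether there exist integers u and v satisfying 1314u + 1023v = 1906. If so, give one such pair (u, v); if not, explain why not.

No, no such integers exist.

Both 1314 and 1023 are divisible by gcd(1314, 1023) = 3, hence so is any combination 1314u + 1023v.
However 1906 leaves remainder 1 on division by 3.
Therefore 1314u + 1023v = 1906 has no solution in integers.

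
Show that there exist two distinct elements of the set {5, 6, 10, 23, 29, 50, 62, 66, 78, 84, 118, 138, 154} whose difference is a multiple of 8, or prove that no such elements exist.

Both 5 and 29 leave remainder 5 on division by 8; their difference 24 = 3·8 is a multiple of 8.

5 and 29 are such a pair.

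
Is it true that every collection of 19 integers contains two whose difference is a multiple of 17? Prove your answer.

There are exactly 17 possible remainders on division by 17.
Placing 19 integers into 17 classes, some class receives at least two — say a and b.
Their difference a − b is then a multiple of 17.

True.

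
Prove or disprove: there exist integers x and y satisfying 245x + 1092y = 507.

No such integers exist.

Any value of 245x + 1092y is a multiple of gcd(245, 1092) = 7.
However 507 leaves remainder 3 on division by 7.
Hence no integers x, y satisfy the equation.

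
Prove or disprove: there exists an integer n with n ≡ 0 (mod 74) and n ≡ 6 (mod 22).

n = 666

The moduli are not coprime: gcd(74, 22) = 2. Compatibility requires 2 ∣ (6 − 0) = 6, which holds, so solutions exist.
Write n = 0 + 74t. Then 74t ≡ 6 − 0 ≡ 6 (mod 22); dividing through by 2 gives 37t ≡ 3 (mod 11).
37 ≡ 4 (mod 11), so this reads 4t ≡ 3 (mod 11). Since 4·3 = 12 = 1·11 + 1, the inverse of 4 mod 11 is 3.
Multiplying by 3: t ≡ 3·3 = 9 (mod 11).
Then n = 0 + 74·9 = 666.
Indeed 666 ≡ 0 (mod 74) and 666 ≡ 6 (mod 22).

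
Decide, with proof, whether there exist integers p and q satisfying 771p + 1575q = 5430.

p = 5, q = 1

gcd(771, 1575) = 3, and 3 divides 5430, so integer solutions exist.
Dividing through by 3 reduces the equation to 257p + 525q = 1810.
Dividing repeatedly: 525 = 2·257 + 11, 257 = 23·11 + 4, 11 = 2·4 + 3, 4 = 1·3 + 1, 3 = 3·1 + 0.
Working back up the chain: 1 = 4 − 1·3 = 4 − (11 − 2·4) = −11 + 3·4 = −11 + 3·(257 − 23·11) = 3·257 − 70·11 = 3·257 − 70·(525 − 2·257) = −70·525 + 143·257. So 257·143 + 525·(-70) = 1.
Times 1810: 257·258830 + 525·(-126700) = 1810, so (258830, -126700) solves it.
The general solution is p = 258830 + 525k, q = -126700 − 257k; taking k = -493 gives the smaller pair p = 5, q = 1.
Check: 771·5 + 1575·1 = 3855 + 1575 = 5430. ✓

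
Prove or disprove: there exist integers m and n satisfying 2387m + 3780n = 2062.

No, no such integers exist.

Both 2387 and 3780 are divisible by gcd(2387, 3780) = 7, hence so is any combination 2387m + 3780n.
However 2062 leaves remainder 4 on division by 7.
So the equation is unsolvable over ℤ.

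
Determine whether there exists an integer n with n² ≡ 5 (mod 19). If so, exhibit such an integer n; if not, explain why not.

Take n = 9. Then 9² = 81 = 4·19 + 5, so 9² ≡ 5 (mod 19).

n = 9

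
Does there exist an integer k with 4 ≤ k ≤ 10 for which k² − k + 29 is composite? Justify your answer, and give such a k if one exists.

At k = 5: 5² − 5 + 29 = 49 = 7·7, which is composite.

k = 5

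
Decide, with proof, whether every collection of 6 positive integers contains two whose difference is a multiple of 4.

There are exactly 4 possible remainders on division by 4.
Placing 6 integers into 4 classes, some class receives at least two — say a and b.
Equal remainders mean a − b ≡ 0 (mod 4), so 4 divides their difference.

True.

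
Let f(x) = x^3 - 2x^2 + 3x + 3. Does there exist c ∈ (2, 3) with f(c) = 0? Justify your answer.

f has no root in that interval.

Evaluate at the endpoints: f(2) = 9, f(3) = 21 — same sign (positive).
The derivative f'(x) = 3x^2 - 4x + 3 is a quadratic with discriminant (-4)² − 4·3·3 = -20 < 0; it never vanishes, so it is always positive (sign of the leading coefficient).
So f is strictly increasing; between 2 and 3 its values lie between f(2) = 9 and f(3) = 21, all positive. Therefore f has no root in (2, 3).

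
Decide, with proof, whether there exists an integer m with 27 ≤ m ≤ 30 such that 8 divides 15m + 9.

There is no such integer m in that range.

The values of 15m + 9 for m = 27, 28, 29, 30 are 414, 429, 444, 459; reduced mod 8 these are 6, 5, 4, 3.
Since 0 is absent from this list, 8 ∤ 15m + 9 for every m with 27 ≤ m ≤ 30.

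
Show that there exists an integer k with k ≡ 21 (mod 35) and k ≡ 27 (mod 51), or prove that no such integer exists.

k = 231

gcd(35, 51) = 1, so the Chinese Remainder Theorem guarantees exactly one residue class mod 1785 satisfying both.
Any solution of the first congruence is k = 21 + 35t; substituting into the second, 35t ≡ 27 − 21 ≡ 6 (mod 51).
Note 35·35 = 1225 ≡ 1 (mod 51) (as 1225 − 1 = 24·51), so 35⁻¹ ≡ 35.
Therefore t ≡ 35·6 = 210 ≡ 6 (mod 51).
With t = 6: k = 21 + 35·6 = 231.
Verify: 231 = 6·35 + 21 and 231 = 4·51 + 27. ✓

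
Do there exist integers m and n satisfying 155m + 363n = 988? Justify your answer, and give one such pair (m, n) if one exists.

Since gcd(155, 363) = 1, every integer is an integer combination of 155 and 363.
Euclidean algorithm: 363 = 2·155 + 53, 155 = 2·53 + 49, 53 = 1·49 + 4, 49 = 12·4 + 1, 4 = 4·1 + 0.
Back-substituting, 1 = 49 − 12·4 = 49 − 12·(53 − 1·49) = −12·53 + 13·49 = −12·53 + 13·(155 − 2·53) = 13·155 − 38·53 = 13·155 − 38·(363 − 2·155) = −38·363 + 89·155; that is, 155·89 + 363·(-38) = 1.
Multiplying through by 988: m = 89·988 = 87932, n = (-38)·988 = -37544 is a solution.
Subtracting 242·363 from m and adding 242·155 to n gives the tidier solution (86, -34).
Check: 155·86 + 363·(-34) = 13330 − 12342 = 988. ✓

m = 86, n = -34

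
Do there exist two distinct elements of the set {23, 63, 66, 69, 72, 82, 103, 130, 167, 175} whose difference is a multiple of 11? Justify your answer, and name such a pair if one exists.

Residues mod 11: 23↦1, 63↦8, 66↦0, 69↦3, 72↦6, 82↦5, 103↦4, 130↦9, 167↦2, 175↦10.
No residue repeats among the 10 elements, so no pair has difference ≡ 0 (mod 11).

No such pair exists.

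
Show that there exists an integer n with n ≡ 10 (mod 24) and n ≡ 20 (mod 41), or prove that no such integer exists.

Since 24 and 41 share no common factor, CRT says the pair of congruences has a solution (unique mod 984).
Any solution of the first congruence is n = 10 + 24t; substituting into the second, 24t ≡ 20 − 10 ≡ 10 (mod 41).
Invert 24 mod 41 by the Euclidean algorithm: 41 = 1·24 + 17, 24 = 1·17 + 7, 17 = 2·7 + 3, 7 = 2·3 + 1, 3 = 3·1 + 0; back-substituting, 1 = 7 − 2·3 = 7 − 2·(17 − 2·7) = −2·17 + 5·7 = −2·17 + 5·(24 − 1·17) = 5·24 − 7·17 = 5·24 − 7·(41 − 1·24) = −7·41 + 12·24. Hence 24·12 ≡ 1, so 24⁻¹ ≡ 12 (mod 41).
Multiplying by 12: t ≡ 12·10 = 120 ≡ 38 (mod 41).
With t = 38: n = 10 + 24·38 = 922.
Check: 922 mod 24 = 10, 922 mod 41 = 20. ✓

n = 922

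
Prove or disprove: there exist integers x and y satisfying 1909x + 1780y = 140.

x = 760, y = -815

1909 and 1780 are coprime, so 1909x + 1780y ranges over all of ℤ.
Dividing repeatedly: 1909 = 1·1780 + 129, 1780 = 13·129 + 103, 129 = 1·103 + 26, 103 = 3·26 + 25, 26 = 1·25 + 1, 25 = 25·1 + 0.
Back-substituting, 1 = 26 − 1·25 = 26 − (103 − 3·26) = −103 + 4·26 = −103 + 4·(129 − 1·103) = 4·129 − 5·103 = 4·129 − 5·(1780 − 13·129) = −5·1780 + 69·129 = −5·1780 + 69·(1909 − 1·1780) = 69·1909 − 74·1780; that is, 1909·69 + 1780·(-74) = 1.
Scaling by 140 gives the particular solution (x, y) = (9660, -10360).
Subtracting 5·1780 from x and adding 5·1909 to y gives the tidier solution (760, -815).
Check: 1909·760 + 1780·(-815) = 1450840 − 1450700 = 140. ✓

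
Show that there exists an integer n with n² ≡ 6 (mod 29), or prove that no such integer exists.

Take n = 21. Then 21² = 441 = 15·29 + 6, so 21² ≡ 6 (mod 29).

n = 21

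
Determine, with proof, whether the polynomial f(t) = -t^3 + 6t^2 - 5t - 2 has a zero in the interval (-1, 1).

Such a root exists.

f(-1) = 10 and f(1) = -2, which have opposite signs.
f is continuous everywhere (it is a polynomial), in particular on [-1, 1].
By the Intermediate Value Theorem f must vanish at some point of (-1, 1).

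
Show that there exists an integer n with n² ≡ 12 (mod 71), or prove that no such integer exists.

Take n = 15. Then 15² = 225 = 3·71 + 12, so 15² ≡ 12 (mod 71).

n = 15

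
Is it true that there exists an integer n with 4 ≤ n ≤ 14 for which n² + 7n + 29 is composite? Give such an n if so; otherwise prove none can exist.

n = 14

At n = 14: 14² + 7·14 + 29 = 323 = 17·19, which is composite.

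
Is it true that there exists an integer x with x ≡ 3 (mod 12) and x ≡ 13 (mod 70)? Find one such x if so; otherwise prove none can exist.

x = 363

gcd(12, 70) = 2. A simultaneous solution exists iff 3 ≡ 13 (mod 2); here 3 mod 2 = 1 = 13 mod 2, so it does.
Put x = 3 + 12t, so we need 12t ≡ 10 (mod 70), equivalently (divide by 2) 6t ≡ 5 (mod 35).
Note 6·6 = 36 ≡ 1 (mod 35) (as 36 − 1 = 1·35), so 6⁻¹ ≡ 6.
Therefore t ≡ 6·5 = 30 (mod 35).
Then x = 3 + 12·30 = 363.
Verify: 363 = 30·12 + 3 and 363 = 5·70 + 13. ✓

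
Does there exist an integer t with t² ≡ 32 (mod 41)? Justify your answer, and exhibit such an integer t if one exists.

t = 27 works: 27² = 729, and 729 − 32 = 697 = 17·41.

t = 27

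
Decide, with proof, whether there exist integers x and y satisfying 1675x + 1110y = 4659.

Any value of 1675x + 1110y is a multiple of gcd(1675, 1110) = 5.
But 4659 is not a multiple of 5 (it leaves remainder 4).
Therefore 1675x + 1110y = 4659 has no solution in integers.

There are no such integers.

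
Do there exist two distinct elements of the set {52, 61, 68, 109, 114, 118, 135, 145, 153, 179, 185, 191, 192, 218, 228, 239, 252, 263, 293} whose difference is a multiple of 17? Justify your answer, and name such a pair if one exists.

Both 52 and 239 leave remainder 1 on division by 17; their difference 187 = 11·17 is a multiple of 17.

Yes: 52 and 239.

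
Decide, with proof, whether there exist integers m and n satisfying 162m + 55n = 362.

m = 26, n = -70

Since gcd(162, 55) = 1, every integer is an integer combination of 162 and 55.
Run the Euclidean algorithm on 162 and 55: 162 = 2·55 + 52, 55 = 1·52 + 3, 52 = 17·3 + 1, 3 = 3·1 + 0.
Back-substituting, 1 = 52 − 17·3 = 52 − 17·(55 − 1·52) = −17·55 + 18·52 = −17·55 + 18·(162 − 2·55) = 18·162 − 53·55; that is, 162·18 + 55·(-53) = 1.
Times 362: 162·6516 + 55·(-19186) = 362, so (6516, -19186) solves it.
Shifting by a multiple of (55, −162) keeps it a solution: m = 6516 − 118·55 = 26, n = -19186 + 118·162 = -70.
Indeed 162·26 + 55·(-70) = 4212 − 3850 = 362.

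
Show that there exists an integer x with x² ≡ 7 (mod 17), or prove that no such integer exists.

No, no such integer exists.

Squares mod 17 repeat after x = 8 (as (−x)² = x²); for x = 0..8 they are 0, 1, 4, 9, 16, 8, 2, 15, 13.
So the quadratic residues mod 17 are {0, 1, 2, 4, 8, 9, 13, 15, 16}, and 7 is not among them.
Hence no integer x has x² ≡ 7 (mod 17).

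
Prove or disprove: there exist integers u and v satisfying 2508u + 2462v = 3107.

Both 2508 and 2462 are divisible by gcd(2508, 2462) = 2, hence so is any combination 2508u + 2462v.
But 3107 = 2·1553 + 1, so 2 ∤ 3107.
Therefore 2508u + 2462v = 3107 has no solution in integers.

There are no such integers.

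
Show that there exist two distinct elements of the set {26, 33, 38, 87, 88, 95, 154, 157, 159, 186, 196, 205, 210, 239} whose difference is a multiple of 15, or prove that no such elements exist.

There is no such pair.

Residues mod 15: 26↦11, 33↦3, 38↦8, 87↦12, 88↦13, 95↦5, 154↦4, 157↦7, 159↦9, 186↦6, 196↦1, 205↦10, 210↦0, 239↦14.
These 14 residues are pairwise different, hence no difference of two elements is divisible by 15.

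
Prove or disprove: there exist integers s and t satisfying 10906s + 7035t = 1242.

There are no such integers.

Both 10906 and 7035 are divisible by gcd(10906, 7035) = 7, hence so is any combination 10906s + 7035t.
But 1242 = 7·177 + 3, so 7 ∤ 1242.
Hence no integers s, t satisfy the equation.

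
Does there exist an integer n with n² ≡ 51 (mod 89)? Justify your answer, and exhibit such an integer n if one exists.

No such integer exists.

89 is prime, so by Euler's criterion 51 is a square mod 89 iff 51^((89−1)/2) = 51^44 ≡ 1 (mod 89).
Repeated squaring mod 89: 51^2 = 2601 ≡ 20; 51^4 ≡ 20² = 400 ≡ 44; 51^8 ≡ 44² = 1936 ≡ 67; 51^16 ≡ 67² = 4489 ≡ 39; 51^32 ≡ 39² = 1521 ≡ 8.
Since 44 = 32 + 8 + 4, 51^44 ≡ 8 · 67 · 44; multiplying out mod 89: 8·67 = 536 ≡ 2, then 2·44 = 88 ≡ 88. Thus 51^44 ≡ 88 ≡ −1 (mod 89).
The value −1 means 51 is a non-residue modulo 89, so n² ≡ 51 (mod 89) is impossible.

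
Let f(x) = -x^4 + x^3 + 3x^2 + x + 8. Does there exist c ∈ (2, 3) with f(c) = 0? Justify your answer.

f(2) = 14 and f(3) = -16, which have opposite signs.
Since f is a polynomial it is continuous on [2, 3].
The Intermediate Value Theorem then guarantees some c ∈ (2, 3) with f(c) = 0.

Yes, f has a root in the interval.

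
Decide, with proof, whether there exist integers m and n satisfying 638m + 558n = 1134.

gcd(638, 558) = 2, and 2 divides 1134, so integer solutions exist.
Dividing through by 2 reduces the equation to 319m + 279n = 567.
Euclidean algorithm: 319 = 1·279 + 40, 279 = 6·40 + 39, 40 = 1·39 + 1, 39 = 39·1 + 0.
Unwinding: 1 = 40 − 1·39 = 40 − (279 − 6·40) = −279 + 7·40 = −279 + 7·(319 − 1·279) = 7·319 − 8·279, i.e. 319·7 + 279·(-8) = 1.
Multiplying through by 567: m = 7·567 = 3969, n = (-8)·567 = -4536 is a solution.
The general solution is m = 3969 + 279k, n = -4536 − 319k; taking k = -14 gives the smaller pair m = 63, n = -70.
Indeed 638·63 + 558·(-70) = 40194 − 39060 = 1134.

m = 63, n = -70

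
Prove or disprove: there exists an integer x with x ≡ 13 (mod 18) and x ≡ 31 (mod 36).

Here gcd(18, 36) = 18, and both 13 and 31 leave remainder 13 mod 18, so the system is consistent.
Step through x = 13, 13 + 18, 13 + 2·18, …: the values 13, 31 reduce mod 36 to 13, 31. The value 31 hits 31.
Check: 31 mod 18 = 13, 31 mod 36 = 31. ✓

x = 31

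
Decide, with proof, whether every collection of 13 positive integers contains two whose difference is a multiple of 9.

There are exactly 9 possible remainders on division by 9.
With 13 integers and only 9 classes, the pigeonhole principle forces two of them, say a and b, into the same class.
Then a ≡ b (mod 9), i.e. 9 ∣ (a − b).

Yes.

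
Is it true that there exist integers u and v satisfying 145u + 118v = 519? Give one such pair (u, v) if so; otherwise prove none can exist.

Since gcd(145, 118) = 1, every integer is an integer combination of 145 and 118.
Euclidean algorithm: 145 = 1·118 + 27, 118 = 4·27 + 10, 27 = 2·10 + 7, 10 = 1·7 + 3, 7 = 2·3 + 1, 3 = 3·1 + 0.
Back-substituting, 1 = 7 − 2·3 = 7 − 2·(10 − 1·7) = −2·10 + 3·7 = −2·10 + 3·(27 − 2·10) = 3·27 − 8·10 = 3·27 − 8·(118 − 4·27) = −8·118 + 35·27 = −8·118 + 35·(145 − 1·118) = 35·145 − 43·118; that is, 145·35 + 118·(-43) = 1.
Times 519: 145·18165 + 118·(-22317) = 519, so (18165, -22317) solves it.
Subtracting 153·118 from u and adding 153·145 to v gives the tidier solution (111, -132).
Check: 145·111 + 118·(-132) = 16095 − 15576 = 519. ✓

u = 111, v = -132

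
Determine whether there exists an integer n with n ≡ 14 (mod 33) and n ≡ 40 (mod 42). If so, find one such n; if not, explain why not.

Both moduli are multiples of 3 = gcd(33, 42), so any solution would satisfy n ≡ 14 and n ≡ 40 modulo 3 simultaneously.
However 14 ≡ 2 and 40 ≡ 1 (mod 3), and 2 ≠ 1.
So no integer satisfies both congruences.

There is no such integer.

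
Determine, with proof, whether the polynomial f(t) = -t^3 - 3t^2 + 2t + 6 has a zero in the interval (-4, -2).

f(-4) = 14 and f(-2) = -2, which have opposite signs.
Since f is a polynomial it is continuous on [-4, -2].
By the Intermediate Value Theorem f must vanish at some point of (-4, -2).

Such a root exists.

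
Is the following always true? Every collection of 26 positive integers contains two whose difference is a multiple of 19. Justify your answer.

True.

There are exactly 19 possible remainders on division by 19.
Placing 26 integers into 19 classes, some class receives at least two — say a and b.
Their difference a − b is then a multiple of 19.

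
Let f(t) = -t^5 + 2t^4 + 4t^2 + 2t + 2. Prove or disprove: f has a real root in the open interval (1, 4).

f(1) = 9 and f(4) = -438, which have opposite signs.
f is continuous everywhere (it is a polynomial), in particular on [1, 4].
By the Intermediate Value Theorem f must vanish at some point of (1, 4).

Such a root exists.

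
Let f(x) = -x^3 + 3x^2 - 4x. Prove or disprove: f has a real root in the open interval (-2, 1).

f(-2) = 28 and f(1) = -2, which have opposite signs.
As a polynomial, f is continuous on every closed interval.
By the Intermediate Value Theorem, f takes the value 0 somewhere in the open interval.

Yes, f has a root in the interval.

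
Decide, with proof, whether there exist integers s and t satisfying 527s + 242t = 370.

s = 48, t = -103

527 and 242 are coprime, so 527s + 242t ranges over all of ℤ.
Run the Euclidean algorithm on 527 and 242: 527 = 2·242 + 43, 242 = 5·43 + 27, 43 = 1·27 + 16, 27 = 1·16 + 11, 16 = 1·11 + 5, 11 = 2·5 + 1, 5 = 5·1 + 0.
Working back up the chain: 1 = 11 − 2·5 = 11 − 2·(16 − 1·11) = −2·16 + 3·11 = −2·16 + 3·(27 − 1·16) = 3·27 − 5·16 = 3·27 − 5·(43 − 1·27) = −5·43 + 8·27 = −5·43 + 8·(242 − 5·43) = 8·242 − 45·43 = 8·242 − 45·(527 − 2·242) = −45·527 + 98·242. So 527·(-45) + 242·98 = 1.
Multiplying through by 370: s = (-45)·370 = -16650, t = 98·370 = 36260 is a solution.
Shifting by a multiple of (242, −527) keeps it a solution: s = -16650 + 69·242 = 48, t = 36260 − 69·527 = -103.
Indeed 527·48 + 242·(-103) = 25296 − 24926 = 370.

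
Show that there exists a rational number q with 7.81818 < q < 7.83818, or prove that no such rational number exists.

Scale by 6: the interval becomes (46.90908, 47.02908), which contains the integer 47.
So q = 47/6 works: it is a ratio of integers, and dividing 6·7.81818 < 47 < 6·7.83818 through by 6 gives 7.81818 < 47/6 < 7.83818.

q = 47/6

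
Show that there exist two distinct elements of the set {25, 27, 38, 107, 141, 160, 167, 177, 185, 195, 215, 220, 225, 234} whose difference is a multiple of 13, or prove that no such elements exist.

Reduce each element mod 13: 25↦12, 27↦1, 38↦12, 107↦3, 141↦11, 160↦4, 167↦11, 177↦8, 185↦3, 195↦0, 215↦7, 220↦12, 225↦4, 234↦0. The residue 12 repeats (at 25 and 38), and 38 − 25 = 13 = 1·13.

Yes: 25 and 38.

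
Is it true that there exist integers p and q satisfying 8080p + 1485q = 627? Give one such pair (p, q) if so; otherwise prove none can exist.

No such integers exist.

gcd(8080, 1485) = 5, so every integer of the form 8080p + 1485q is a multiple of 5.
But 627 is not a multiple of 5 (it leaves remainder 2).
So the equation is unsolvable over ℤ.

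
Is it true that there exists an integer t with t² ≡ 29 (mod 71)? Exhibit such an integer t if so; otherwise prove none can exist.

Take t = 10. Then 10² = 100 = 1·71 + 29, so 10² ≡ 29 (mod 71).

t = 10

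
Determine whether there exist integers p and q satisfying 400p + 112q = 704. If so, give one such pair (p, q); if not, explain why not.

p = 4, q = -8

gcd(400, 112) = 16, and 16 divides 704, so integer solutions exist.
Dividing through by 16 reduces the equation to 25p + 7q = 44.
Dividing repeatedly: 25 = 3·7 + 4, 7 = 1·4 + 3, 4 = 1·3 + 1, 3 = 3·1 + 0.
Unwinding: 1 = 4 − 1·3 = 4 − (7 − 1·4) = −7 + 2·4 = −7 + 2·(25 − 3·7) = 2·25 − 7·7, i.e. 25·2 + 7·(-7) = 1.
Times 44: 25·88 + 7·(-308) = 44, so (88, -308) solves it.
Subtracting 12·7 from p and adding 12·25 to q gives the tidier solution (4, -8).
Indeed 400·4 + 112·(-8) = 1600 − 896 = 704.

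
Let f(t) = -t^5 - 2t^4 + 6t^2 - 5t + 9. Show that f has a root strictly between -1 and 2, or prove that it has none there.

f(-1) = 19 and f(2) = -41, which have opposite signs.
f is continuous everywhere (it is a polynomial), in particular on [-1, 2].
By the Intermediate Value Theorem, f takes the value 0 somewhere in the open interval.

Yes, f has a root in the interval.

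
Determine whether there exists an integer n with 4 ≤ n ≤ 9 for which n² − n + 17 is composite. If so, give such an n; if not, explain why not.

The values for n = 4, 5, …, 9 are 29, 37, 47, 59, 73, 89, and each of these is prime.
So no value in the range makes the expression composite.

No, no such integer n in that range exists.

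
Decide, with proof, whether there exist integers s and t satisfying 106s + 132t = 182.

s = 59, t = -46

Since gcd(106, 132) = 2 and 182 = 2·91, Bézout's identity guarantees a solution.
Dividing through by 2 reduces the equation to 53s + 66t = 91.
Euclidean algorithm: 66 = 1·53 + 13, 53 = 4·13 + 1, 13 = 13·1 + 0.
Unwinding: 1 = 53 − 4·13 = 53 − 4·(66 − 1·53) = −4·66 + 5·53, i.e. 53·5 + 66·(-4) = 1.
Scaling by 91 gives the particular solution (s, t) = (455, -364).
Shifting by a multiple of (66, −53) keeps it a solution: s = 455 − 6·66 = 59, t = -364 + 6·53 = -46.
Indeed 106·59 + 132·(-46) = 6254 − 6072 = 182.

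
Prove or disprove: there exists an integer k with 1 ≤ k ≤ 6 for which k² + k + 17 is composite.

The values for k = 1, 2, …, 6 are 19, 23, 29, 37, 47, 59, and each of these is prime.
So no value in the range makes the expression composite.

No such integer k in that range exists.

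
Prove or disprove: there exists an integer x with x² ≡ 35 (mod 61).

61 is prime, so by Euler's criterion 35 is a square mod 61 iff 35^((61−1)/2) = 35^30 ≡ 1 (mod 61).
Repeated squaring mod 61: 35^2 = 1225 ≡ 5; 35^4 ≡ 5² = 25 ≡ 25; 35^8 ≡ 25² = 625 ≡ 15; 35^16 ≡ 15² = 225 ≡ 42.
Since 30 = 16 + 8 + 4 + 2, 35^30 ≡ 42 · 15 · 25 · 5; multiplying out mod 61: 42·15 = 630 ≡ 20, then 20·25 = 500 ≡ 12, then 12·5 = 60 ≡ 60. Thus 35^30 ≡ 60 ≡ −1 (mod 61).
By Euler's criterion 35 is a quadratic non-residue mod 61: no x satisfies x² ≡ 35 (mod 61).

No such integer exists.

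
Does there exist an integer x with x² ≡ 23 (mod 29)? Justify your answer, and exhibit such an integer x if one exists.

x = 9

Take x = 9. Then 9² = 81 = 2·29 + 23, so 9² ≡ 23 (mod 29).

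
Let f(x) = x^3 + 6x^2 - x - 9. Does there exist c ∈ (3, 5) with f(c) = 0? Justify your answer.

The endpoint values f(3) = 69 and f(5) = 261 are both positive. Claim: f(x) > 0 for every x in (3, 5).
Shift to the endpoint 3: with x = 3 + u (0 < u < 2), one computes f(3 + u) = u^3 + 15u^2 + 62u + 69.
All 4 nonzero coefficients of this polynomial in u are positive; hence for u > 0 the value is a sum of positive terms (the constant 69 among them).
So f is strictly positive on (3, 5); no root exists in the interval.

No such root exists.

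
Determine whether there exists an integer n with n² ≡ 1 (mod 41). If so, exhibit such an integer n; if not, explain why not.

n = 1

Take n = 1. Then 1² = 1, and since 0 ≤ 1 < 41 this is already reduced: 1² ≡ 1 (mod 41).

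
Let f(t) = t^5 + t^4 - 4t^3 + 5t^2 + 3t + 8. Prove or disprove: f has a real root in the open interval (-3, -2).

Such a root exists.

f(-3) = -10 and f(-2) = 38, which have opposite signs.
As a polynomial, f is continuous on every closed interval.
By the Intermediate Value Theorem f must vanish at some point of (-3, -2).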